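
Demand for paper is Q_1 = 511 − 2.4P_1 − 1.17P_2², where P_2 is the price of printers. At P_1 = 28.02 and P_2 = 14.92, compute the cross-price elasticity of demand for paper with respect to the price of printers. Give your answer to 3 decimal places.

At P_1 = 28.02 and P_2 = 14.92: Q_1 = 183.303.
∂Q_1/∂P_2 = -2.34P_2 = -2.34(14.92) = -34.9128.
ε = (∂Q_1/∂P_2)(P_2/Q_1) = -34.9128 × (14.92/183.303) ≈ -2.842.
ε < 0: complements.

-2.842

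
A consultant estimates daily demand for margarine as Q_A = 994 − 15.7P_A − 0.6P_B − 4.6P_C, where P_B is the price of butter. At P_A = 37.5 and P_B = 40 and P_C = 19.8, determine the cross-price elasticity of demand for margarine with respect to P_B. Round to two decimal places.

At P_A = 37.5 and P_B = 40 and P_C = 19.8: Q_A = 290.17.
∂Q_A/∂P_B = -0.6.
ε = (∂Q_A/∂P_B)(P_B/Q_A) = -0.6 × (40/290.17) ≈ -0.08.

-0.08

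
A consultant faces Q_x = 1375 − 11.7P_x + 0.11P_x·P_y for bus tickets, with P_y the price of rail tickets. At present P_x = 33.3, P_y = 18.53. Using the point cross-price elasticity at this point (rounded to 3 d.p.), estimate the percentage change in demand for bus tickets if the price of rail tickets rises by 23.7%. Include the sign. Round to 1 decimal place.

At P_x = 33.3, P_y = 18.53: Q_x = 1053.265.
∂Q_x/∂P_y = 0.11P_x = 3.6630.
ε = (∂Q_x/∂P_y)(P_y/Q_x) = 3.6630 × 18.53/1053.265 ≈ 0.064.
%ΔQ_x ≈ ε × %ΔP_y = 0.064 × (23.7%) = 1.5%.

1.5%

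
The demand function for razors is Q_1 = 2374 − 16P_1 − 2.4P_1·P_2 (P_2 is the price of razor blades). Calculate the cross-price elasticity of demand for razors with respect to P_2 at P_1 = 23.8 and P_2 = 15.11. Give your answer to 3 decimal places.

At P_1 = 23.8 and P_2 = 15.11: Q_1 = 1130.117.
∂Q_1/∂P_2 = -2.4P_1 = -2.4(23.8) = -57.1200.
ε = (∂Q_1/∂P_2)(P_2/Q_1) = -57.1200 × (15.11/1130.117) ≈ -0.764.
ε < 0: complements.

-0.764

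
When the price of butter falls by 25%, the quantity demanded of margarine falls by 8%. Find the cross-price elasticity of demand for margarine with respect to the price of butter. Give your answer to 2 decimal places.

ε = (%ΔQ of margarine) / (%ΔP of butter) = (-8%) / (-25%) ≈ 0.32.
Positive cross-price elasticity: substitutes.

0.32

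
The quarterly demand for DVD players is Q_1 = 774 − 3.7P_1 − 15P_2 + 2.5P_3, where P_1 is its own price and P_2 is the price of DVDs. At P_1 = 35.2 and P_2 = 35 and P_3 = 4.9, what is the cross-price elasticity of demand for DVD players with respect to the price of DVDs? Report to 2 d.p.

At P_1 = 35.2 and P_2 = 35 and P_3 = 4.9: Q_1 = 131.01.
∂Q_1/∂P_2 = -15.
ε = (∂Q_1/∂P_2)(P_2/Q_1) = -15 × (35/131.01) ≈ -4.01.

-4.01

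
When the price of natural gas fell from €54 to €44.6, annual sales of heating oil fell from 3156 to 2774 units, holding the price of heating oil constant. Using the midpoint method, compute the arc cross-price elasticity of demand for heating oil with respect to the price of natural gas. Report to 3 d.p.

ΔQ_A = 2774 − 3156 = -382; ΔP_B = 44.6 − 54 = -9.4.
Midpoints: Q̄_A = 2965.0, P̄_B = 49.30.
ε = (ΔQ_A/Q̄_A)/(ΔP_B/P̄_B) = (-382/2965.0)/(-9.4/49.30) ≈ 0.676.
ε > 0: heating oil and natural gas are substitutes.

0.676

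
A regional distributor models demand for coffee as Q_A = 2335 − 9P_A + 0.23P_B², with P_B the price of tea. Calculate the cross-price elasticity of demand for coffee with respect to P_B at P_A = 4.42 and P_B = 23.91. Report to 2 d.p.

At P_A = 4.42 and P_B = 23.91: Q_A = 2426.708.
∂Q_A/∂P_B = 0.46P_B = 0.46(23.91) = 10.9986.
ε = (∂Q_A/∂P_B)(P_B/Q_A) = 10.9986 × (23.91/2426.708) ≈ 0.11.
ε > 0: substitutes.

0.11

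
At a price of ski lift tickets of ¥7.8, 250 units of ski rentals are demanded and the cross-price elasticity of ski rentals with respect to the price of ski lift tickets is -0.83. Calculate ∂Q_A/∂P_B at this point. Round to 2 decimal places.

ε = (∂Q_A/∂P_B)·(P_B/Q_A) ⇒ ∂Q_A/∂P_B = ε·Q_A/P_B = -0.83 × 250/7.8 ≈ -26.60.

-26.60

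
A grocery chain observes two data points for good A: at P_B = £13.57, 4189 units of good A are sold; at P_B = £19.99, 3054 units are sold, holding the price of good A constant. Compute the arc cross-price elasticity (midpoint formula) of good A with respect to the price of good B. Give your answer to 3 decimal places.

ΔQ_A = 3054 − 4189 = -1135; ΔP_B = 19.99 − 13.57 = 6.42.
Midpoints: Q̄_A = 3621.5, P̄_B = 16.78.
ε = (ΔQ_A/Q̄_A)/(ΔP_B/P̄_B) = (-1135/3621.5)/(6.42/16.78) ≈ -0.819.
ε < 0: good A and good B are complements.

-0.819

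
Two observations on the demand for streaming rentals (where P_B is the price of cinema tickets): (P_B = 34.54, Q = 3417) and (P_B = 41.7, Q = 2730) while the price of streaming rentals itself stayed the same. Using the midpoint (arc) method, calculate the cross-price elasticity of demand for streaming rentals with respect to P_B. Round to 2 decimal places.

ΔQ_A = 2730 − 3417 = -687; ΔP_B = 41.7 − 34.54 = 7.16.
Midpoints: Q̄_A = 3073.5, P̄_B = 38.12.
ε = (ΔQ_A/Q̄_A)/(ΔP_B/P̄_B) = (-687/3073.5)/(7.16/38.12) ≈ -1.19.

-1.19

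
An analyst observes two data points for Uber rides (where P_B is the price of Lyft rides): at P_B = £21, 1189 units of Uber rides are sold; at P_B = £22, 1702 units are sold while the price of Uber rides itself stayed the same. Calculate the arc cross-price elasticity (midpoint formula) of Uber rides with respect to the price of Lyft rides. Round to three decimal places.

ΔQ_A = 1702 − 1189 = 513; ΔP_B = 22 − 21 = 1.
Midpoints: Q̄_A = 1445.5, P̄_B = 21.50.
ε = (ΔQ_A/Q̄_A)/(ΔP_B/P̄_B) = (513/1445.5)/(1/21.50) ≈ 7.630.
ε > 0: Uber rides and Lyft rides are substitutes.

7.630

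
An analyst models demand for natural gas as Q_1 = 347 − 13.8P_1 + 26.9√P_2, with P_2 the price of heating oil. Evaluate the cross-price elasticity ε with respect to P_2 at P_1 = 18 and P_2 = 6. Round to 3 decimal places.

At P_1 = 18 and P_2 = 6: Q_1 = 164.491.
∂Q_1/∂P_2 = 26.9/(2√P_2) = 26.9/(2√6) = 5.4909.
ε = (∂Q_1/∂P_2)(P_2/Q_1) = 5.4909 × (6/164.491) ≈ 0.200.
ε > 0: substitutes.

0.200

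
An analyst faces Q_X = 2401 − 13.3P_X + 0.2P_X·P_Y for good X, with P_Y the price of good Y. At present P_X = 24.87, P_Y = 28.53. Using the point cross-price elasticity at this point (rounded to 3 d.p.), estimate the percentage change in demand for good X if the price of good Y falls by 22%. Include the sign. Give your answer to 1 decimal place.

-1.4%

At P_X = 24.87, P_Y = 28.53: Q_X = 2212.137.
∂Q_X/∂P_Y = 0.2P_X = 4.9740.
ε = (∂Q_X/∂P_Y)(P_Y/Q_X) = 4.9740 × 28.53/2212.137 ≈ 0.064.
%ΔQ_X ≈ ε × %ΔP_Y = 0.064 × (-22%) = -1.4%.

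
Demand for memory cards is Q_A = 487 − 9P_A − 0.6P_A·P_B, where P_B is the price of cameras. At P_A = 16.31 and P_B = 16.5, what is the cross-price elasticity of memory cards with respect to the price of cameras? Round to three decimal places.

-0.903

At P_A = 16.31 and P_B = 16.5: Q_A = 178.741.
∂Q_A/∂P_B = -0.6P_A = -0.6(16.31) = -9.7860.
ε = (∂Q_A/∂P_B)(P_B/Q_A) = -9.7860 × (16.5/178.741) ≈ -0.903.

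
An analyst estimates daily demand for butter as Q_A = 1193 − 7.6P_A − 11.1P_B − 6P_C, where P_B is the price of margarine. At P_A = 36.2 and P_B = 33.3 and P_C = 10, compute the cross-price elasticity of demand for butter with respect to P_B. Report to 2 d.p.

-0.76

At P_A = 36.2 and P_B = 33.3 and P_C = 10: Q_A = 488.25.
∂Q_A/∂P_B = -11.1.
ε = (∂Q_A/∂P_B)(P_B/Q_A) = -11.1 × (33.3/488.25) ≈ -0.76.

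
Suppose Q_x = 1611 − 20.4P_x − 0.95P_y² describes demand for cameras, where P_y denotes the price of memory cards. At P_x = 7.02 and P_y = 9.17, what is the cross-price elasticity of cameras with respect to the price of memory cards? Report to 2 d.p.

-0.12

At P_x = 7.02 and P_y = 9.17: Q_x = 1387.908.
∂Q_x/∂P_y = -1.9P_y = -1.9(9.17) = -17.4230.
ε = (∂Q_x/∂P_y)(P_y/Q_x) = -17.4230 × (9.17/1387.908) ≈ -0.12.
ε < 0: complements.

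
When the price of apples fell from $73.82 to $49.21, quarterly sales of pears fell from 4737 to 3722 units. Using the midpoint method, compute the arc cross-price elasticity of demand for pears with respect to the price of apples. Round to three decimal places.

0.600

ΔQ_A = 3722 − 4737 = -1015; ΔP_B = 49.21 − 73.82 = -24.61.
Midpoints: Q̄_A = 4229.5, P̄_B = 61.52.
ε = (ΔQ_A/Q̄_A)/(ΔP_B/P̄_B) = (-1015/4229.5)/(-24.61/61.52) ≈ 0.600.
ε > 0: pears and apples are substitutes.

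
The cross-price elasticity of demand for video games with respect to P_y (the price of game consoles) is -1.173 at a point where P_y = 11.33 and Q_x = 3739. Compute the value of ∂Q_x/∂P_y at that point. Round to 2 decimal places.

-387.10

ε = (∂Q_x/∂P_y)·(P_y/Q_x) ⇒ ∂Q_x/∂P_y = ε·Q_x/P_y = -1.173 × 3739/11.33 ≈ -387.10.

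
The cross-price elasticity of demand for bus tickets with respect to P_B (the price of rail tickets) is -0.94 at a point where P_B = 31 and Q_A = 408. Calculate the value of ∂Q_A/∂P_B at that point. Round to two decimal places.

-12.37

ε = (∂Q_A/∂P_B)·(P_B/Q_A) ⇒ ∂Q_A/∂P_B = ε·Q_A/P_B = -0.94 × 408/31 ≈ -12.37.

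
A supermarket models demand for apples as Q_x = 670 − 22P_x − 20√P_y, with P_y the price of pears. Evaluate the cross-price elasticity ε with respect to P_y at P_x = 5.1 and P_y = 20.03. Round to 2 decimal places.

-0.10

At P_x = 5.1 and P_y = 20.03: Q_x = 468.290.
∂Q_x/∂P_y = -20/(2√P_y) = -20/(2√20.03) = -2.2344.
ε = (∂Q_x/∂P_y)(P_y/Q_x) = -2.2344 × (20.03/468.290) ≈ -0.10.
ε < 0: complements.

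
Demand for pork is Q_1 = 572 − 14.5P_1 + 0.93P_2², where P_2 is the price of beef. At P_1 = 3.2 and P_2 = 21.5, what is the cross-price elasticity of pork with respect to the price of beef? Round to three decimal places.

At P_1 = 3.2 and P_2 = 21.5: Q_1 = 955.493.
∂Q_1/∂P_2 = 1.86P_2 = 1.86(21.5) = 39.9900.
ε = (∂Q_1/∂P_2)(P_2/Q_1) = 39.9900 × (21.5/955.493) ≈ 0.900.
ε > 0: substitutes.

0.900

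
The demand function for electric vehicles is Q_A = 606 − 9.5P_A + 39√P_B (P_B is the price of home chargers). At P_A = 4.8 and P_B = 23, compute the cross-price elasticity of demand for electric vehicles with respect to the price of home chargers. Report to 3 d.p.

0.125

At P_A = 4.8 and P_B = 23: Q_A = 747.437.
∂Q_A/∂P_B = 39/(2√P_B) = 39/(2√23) = 4.0660.
ε = (∂Q_A/∂P_B)(P_B/Q_A) = 4.0660 × (23/747.437) ≈ 0.125.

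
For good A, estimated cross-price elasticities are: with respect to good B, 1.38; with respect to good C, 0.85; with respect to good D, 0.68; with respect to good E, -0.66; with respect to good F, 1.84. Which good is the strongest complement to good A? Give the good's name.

good E

Complements have ε < 0. The most negative value is -0.66 (good E).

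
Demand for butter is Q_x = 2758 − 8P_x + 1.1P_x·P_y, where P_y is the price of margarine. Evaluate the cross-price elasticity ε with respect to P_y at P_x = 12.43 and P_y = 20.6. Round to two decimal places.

0.10

At P_x = 12.43 and P_y = 20.6: Q_x = 2940.224.
∂Q_x/∂P_y = 1.1P_x = 1.1(12.43) = 13.6730.
ε = (∂Q_x/∂P_y)(P_y/Q_x) = 13.6730 × (20.6/2940.224) ≈ 0.10.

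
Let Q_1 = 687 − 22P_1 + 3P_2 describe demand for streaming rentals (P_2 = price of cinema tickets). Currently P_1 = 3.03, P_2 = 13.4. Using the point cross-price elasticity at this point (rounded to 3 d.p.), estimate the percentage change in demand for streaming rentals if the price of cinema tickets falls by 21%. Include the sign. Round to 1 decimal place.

At P_1 = 3.03, P_2 = 13.4: Q_1 = 660.54.
∂Q_1/∂P_2 = 3.
ε = (∂Q_1/∂P_2)(P_2/Q_1) = 3.0000 × 13.4/660.54 ≈ 0.061.
%ΔQ_1 ≈ ε × %ΔP_2 = 0.061 × (-21%) = -1.3%.

-1.3%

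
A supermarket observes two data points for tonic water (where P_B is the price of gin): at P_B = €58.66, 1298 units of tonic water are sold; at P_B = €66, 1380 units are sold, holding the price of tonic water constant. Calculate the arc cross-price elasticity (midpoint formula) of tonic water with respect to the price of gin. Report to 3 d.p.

ΔQ_A = 1380 − 1298 = 82; ΔP_B = 66 − 58.66 = 7.34.
Midpoints: Q̄_A = 1339.0, P̄_B = 62.33.
ε = (ΔQ_A/Q̄_A)/(ΔP_B/P̄_B) = (82/1339.0)/(7.34/62.33) ≈ 0.520.

0.520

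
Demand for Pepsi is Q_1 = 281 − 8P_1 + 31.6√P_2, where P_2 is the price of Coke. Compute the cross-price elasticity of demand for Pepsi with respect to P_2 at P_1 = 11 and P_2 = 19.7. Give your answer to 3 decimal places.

At P_1 = 11 and P_2 = 19.7: Q_1 = 333.256.
∂Q_1/∂P_2 = 31.6/(2√P_2) = 31.6/(2√19.7) = 3.5598.
ε = (∂Q_1/∂P_2)(P_2/Q_1) = 3.5598 × (19.7/333.256) ≈ 0.210.

0.210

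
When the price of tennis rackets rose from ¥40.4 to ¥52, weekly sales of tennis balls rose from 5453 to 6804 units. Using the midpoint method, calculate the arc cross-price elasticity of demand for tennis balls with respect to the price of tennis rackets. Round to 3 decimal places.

ΔQ_A = 6804 − 5453 = 1351; ΔP_B = 52 − 40.4 = 11.6.
Midpoints: Q̄_A = 6128.5, P̄_B = 46.20.
ε = (ΔQ_A/Q̄_A)/(ΔP_B/P̄_B) = (1351/6128.5)/(11.6/46.20) ≈ 0.878.
ε > 0: tennis balls and tennis rackets are substitutes.

0.878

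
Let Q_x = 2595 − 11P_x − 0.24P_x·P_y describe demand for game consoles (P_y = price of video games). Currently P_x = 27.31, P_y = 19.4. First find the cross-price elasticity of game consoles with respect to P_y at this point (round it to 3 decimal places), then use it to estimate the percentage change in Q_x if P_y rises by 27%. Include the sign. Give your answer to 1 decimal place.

-1.6%

At P_x = 27.31, P_y = 19.4: Q_x = 2167.435.
∂Q_x/∂P_y = -0.24P_x = -6.5544.
ε = (∂Q_x/∂P_y)(P_y/Q_x) = -6.5544 × 19.4/2167.435 ≈ -0.059.
%ΔQ_x ≈ ε × %ΔP_y = -0.059 × (27%) = -1.6%.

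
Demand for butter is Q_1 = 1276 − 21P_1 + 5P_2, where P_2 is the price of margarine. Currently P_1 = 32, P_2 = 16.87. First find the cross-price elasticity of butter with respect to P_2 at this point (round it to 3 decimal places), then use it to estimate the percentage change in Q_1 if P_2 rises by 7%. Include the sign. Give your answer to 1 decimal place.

At P_1 = 32, P_2 = 16.87: Q_1 = 688.35.
∂Q_1/∂P_2 = 5.
ε = (∂Q_1/∂P_2)(P_2/Q_1) = 5.0000 × 16.87/688.35 ≈ 0.123.
%ΔQ_1 ≈ ε × %ΔP_2 = 0.123 × (7%) = 0.9%.

0.9%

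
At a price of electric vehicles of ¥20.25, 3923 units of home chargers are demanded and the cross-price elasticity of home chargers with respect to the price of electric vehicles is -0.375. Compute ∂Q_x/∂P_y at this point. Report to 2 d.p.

-72.65

ε = (∂Q_x/∂P_y)·(P_y/Q_x) ⇒ ∂Q_x/∂P_y = ε·Q_x/P_y = -0.375 × 3923/20.25 ≈ -72.65.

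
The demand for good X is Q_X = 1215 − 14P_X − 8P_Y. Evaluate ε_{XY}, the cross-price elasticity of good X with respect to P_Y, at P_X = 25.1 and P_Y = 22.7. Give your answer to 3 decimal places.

-0.266

At P_X = 25.1 and P_Y = 22.7: Q_X = 682.
∂Q_X/∂P_Y = -8.
ε = (∂Q_X/∂P_Y)(P_Y/Q_X) = -8 × (22.7/682) ≈ -0.266.
Since ε < 0, good X and good Y are complements.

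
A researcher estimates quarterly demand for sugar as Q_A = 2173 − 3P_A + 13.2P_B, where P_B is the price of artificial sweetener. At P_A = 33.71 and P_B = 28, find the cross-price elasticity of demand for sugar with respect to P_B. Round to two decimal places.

0.15

At P_A = 33.71 and P_B = 28: Q_A = 2441.47.
∂Q_A/∂P_B = 13.2.
ε = (∂Q_A/∂P_B)(P_B/Q_A) = 13.2 × (28/2441.47) ≈ 0.15.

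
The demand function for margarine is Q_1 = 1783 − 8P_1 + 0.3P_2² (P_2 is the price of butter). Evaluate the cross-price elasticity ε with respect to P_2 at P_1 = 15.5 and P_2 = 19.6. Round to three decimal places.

At P_1 = 15.5 and P_2 = 19.6: Q_1 = 1774.248.
∂Q_1/∂P_2 = 0.6P_2 = 0.6(19.6) = 11.7600.
ε = (∂Q_1/∂P_2)(P_2/Q_1) = 11.7600 × (19.6/1774.248) ≈ 0.130.
ε > 0: substitutes.

0.130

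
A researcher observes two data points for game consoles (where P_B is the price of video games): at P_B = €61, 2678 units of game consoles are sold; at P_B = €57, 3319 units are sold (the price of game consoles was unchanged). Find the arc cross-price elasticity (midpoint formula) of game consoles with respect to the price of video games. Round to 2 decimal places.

ΔQ_A = 3319 − 2678 = 641; ΔP_B = 57 − 61 = -4.
Midpoints: Q̄_A = 2998.5, P̄_B = 59.00.
ε = (ΔQ_A/Q̄_A)/(ΔP_B/P̄_B) = (641/2998.5)/(-4/59.00) ≈ -3.15.

-3.15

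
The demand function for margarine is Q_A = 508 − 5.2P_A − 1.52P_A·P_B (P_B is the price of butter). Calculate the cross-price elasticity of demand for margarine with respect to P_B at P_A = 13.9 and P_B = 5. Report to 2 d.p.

-0.32

At P_A = 13.9 and P_B = 5: Q_A = 330.08.
∂Q_A/∂P_B = -1.52P_A = -1.52(13.9) = -21.1280.
ε = (∂Q_A/∂P_B)(P_B/Q_A) = -21.1280 × (5/330.08) ≈ -0.32.
ε < 0: complements.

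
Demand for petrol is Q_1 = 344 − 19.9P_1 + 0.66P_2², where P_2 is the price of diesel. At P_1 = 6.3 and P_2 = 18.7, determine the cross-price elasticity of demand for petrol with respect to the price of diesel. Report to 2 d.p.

1.03

At P_1 = 6.3 and P_2 = 18.7: Q_1 = 449.425.
∂Q_1/∂P_2 = 1.32P_2 = 1.32(18.7) = 24.6840.
ε = (∂Q_1/∂P_2)(P_2/Q_1) = 24.6840 × (18.7/449.425) ≈ 1.03.
ε > 0: substitutes.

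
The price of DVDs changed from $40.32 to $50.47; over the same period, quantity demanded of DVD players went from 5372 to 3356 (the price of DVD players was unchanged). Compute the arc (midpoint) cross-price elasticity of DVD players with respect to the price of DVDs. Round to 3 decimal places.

ΔQ_A = 3356 − 5372 = -2016; ΔP_B = 50.47 − 40.32 = 10.15.
Midpoints: Q̄_A = 4364.0, P̄_B = 45.39.
ε = (ΔQ_A/Q̄_A)/(ΔP_B/P̄_B) = (-2016/4364.0)/(10.15/45.39) ≈ -2.066.

-2.066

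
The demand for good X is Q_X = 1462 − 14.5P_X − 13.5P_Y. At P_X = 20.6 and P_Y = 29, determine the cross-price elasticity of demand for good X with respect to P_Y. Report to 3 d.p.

At P_X = 20.6 and P_Y = 29: Q_X = 771.8.
∂Q_X/∂P_Y = -13.5.
ε = (∂Q_X/∂P_Y)(P_Y/Q_X) = -13.5 × (29/771.8) ≈ -0.507.

-0.507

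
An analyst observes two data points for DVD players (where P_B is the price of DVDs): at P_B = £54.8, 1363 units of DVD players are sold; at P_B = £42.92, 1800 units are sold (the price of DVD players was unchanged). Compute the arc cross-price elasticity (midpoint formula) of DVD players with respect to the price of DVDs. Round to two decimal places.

ΔQ_A = 1800 − 1363 = 437; ΔP_B = 42.92 − 54.8 = -11.88.
Midpoints: Q̄_A = 1581.5, P̄_B = 48.86.
ε = (ΔQ_A/Q̄_A)/(ΔP_B/P̄_B) = (437/1581.5)/(-11.88/48.86) ≈ -1.14.
ε < 0: DVD players and DVDs are complements.

-1.14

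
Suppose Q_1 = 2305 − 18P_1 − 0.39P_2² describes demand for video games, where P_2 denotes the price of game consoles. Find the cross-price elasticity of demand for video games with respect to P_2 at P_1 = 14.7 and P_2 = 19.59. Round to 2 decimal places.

At P_1 = 14.7 and P_2 = 19.59: Q_1 = 1890.730.
∂Q_1/∂P_2 = -0.78P_2 = -0.78(19.59) = -15.2802.
ε = (∂Q_1/∂P_2)(P_2/Q_1) = -15.2802 × (19.59/1890.730) ≈ -0.16.

-0.16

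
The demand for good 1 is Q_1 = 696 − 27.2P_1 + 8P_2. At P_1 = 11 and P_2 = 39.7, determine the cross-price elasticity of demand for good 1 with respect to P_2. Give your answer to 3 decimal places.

0.445

At P_1 = 11 and P_2 = 39.7: Q_1 = 714.4.
∂Q_1/∂P_2 = 8.
ε = (∂Q_1/∂P_2)(P_2/Q_1) = 8 × (39.7/714.4) ≈ 0.445.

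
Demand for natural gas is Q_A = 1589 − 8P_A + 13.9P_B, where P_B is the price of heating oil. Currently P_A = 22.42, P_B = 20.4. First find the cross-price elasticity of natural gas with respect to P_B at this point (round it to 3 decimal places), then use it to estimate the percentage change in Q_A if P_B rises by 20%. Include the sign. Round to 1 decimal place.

3.3%

At P_A = 22.42, P_B = 20.4: Q_A = 1693.2.
∂Q_A/∂P_B = 13.9.
ε = (∂Q_A/∂P_B)(P_B/Q_A) = 13.9000 × 20.4/1693.2 ≈ 0.167.
%ΔQ_A ≈ ε × %ΔP_B = 0.167 × (20%) = 3.3%.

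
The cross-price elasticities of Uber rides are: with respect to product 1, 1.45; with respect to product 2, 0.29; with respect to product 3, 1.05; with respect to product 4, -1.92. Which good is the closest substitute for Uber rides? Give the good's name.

Substitutes have ε > 0. Among the positive values, 1.45 (product 1) is largest.

product 1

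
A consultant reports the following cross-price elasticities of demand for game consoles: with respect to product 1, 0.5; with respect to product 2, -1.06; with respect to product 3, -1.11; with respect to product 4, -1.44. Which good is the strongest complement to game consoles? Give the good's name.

Complements have ε < 0. The most negative value is -1.44 (product 4).

product 4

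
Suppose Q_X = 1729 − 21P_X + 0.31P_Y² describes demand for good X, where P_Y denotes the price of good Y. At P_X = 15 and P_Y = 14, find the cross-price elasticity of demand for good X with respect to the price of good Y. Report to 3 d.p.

0.082

At P_X = 15 and P_Y = 14: Q_X = 1474.76.
∂Q_X/∂P_Y = 0.62P_Y = 0.62(14) = 8.6800.
ε = (∂Q_X/∂P_Y)(P_Y/Q_X) = 8.6800 × (14/1474.76) ≈ 0.082.
ε > 0: substitutes.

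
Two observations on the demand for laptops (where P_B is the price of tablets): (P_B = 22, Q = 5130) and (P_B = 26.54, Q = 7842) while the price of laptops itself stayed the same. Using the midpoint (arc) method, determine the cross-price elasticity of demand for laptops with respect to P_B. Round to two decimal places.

2.24

ΔQ_A = 7842 − 5130 = 2712; ΔP_B = 26.54 − 22 = 4.54.
Midpoints: Q̄_A = 6486.0, P̄_B = 24.27.
ε = (ΔQ_A/Q̄_A)/(ΔP_B/P̄_B) = (2712/6486.0)/(4.54/24.27) ≈ 2.24.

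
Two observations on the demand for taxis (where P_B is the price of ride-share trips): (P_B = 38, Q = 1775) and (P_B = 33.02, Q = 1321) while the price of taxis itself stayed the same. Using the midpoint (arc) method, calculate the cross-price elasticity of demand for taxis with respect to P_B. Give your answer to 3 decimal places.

2.091

ΔQ_A = 1321 − 1775 = -454; ΔP_B = 33.02 − 38 = -4.98.
Midpoints: Q̄_A = 1548.0, P̄_B = 35.51.
ε = (ΔQ_A/Q̄_A)/(ΔP_B/P̄_B) = (-454/1548.0)/(-4.98/35.51) ≈ 2.091.
ε > 0: taxis and ride-share trips are substitutes.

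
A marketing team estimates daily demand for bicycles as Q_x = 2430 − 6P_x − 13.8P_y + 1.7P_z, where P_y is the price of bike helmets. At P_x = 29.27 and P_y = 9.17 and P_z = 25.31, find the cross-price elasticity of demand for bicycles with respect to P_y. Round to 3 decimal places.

-0.058

At P_x = 29.27 and P_y = 9.17 and P_z = 25.31: Q_x = 2170.861.
∂Q_x/∂P_y = -13.8.
ε = (∂Q_x/∂P_y)(P_y/Q_x) = -13.8 × (9.17/2170.861) ≈ -0.058.
Since ε < 0, bicycles and bike helmets are complements.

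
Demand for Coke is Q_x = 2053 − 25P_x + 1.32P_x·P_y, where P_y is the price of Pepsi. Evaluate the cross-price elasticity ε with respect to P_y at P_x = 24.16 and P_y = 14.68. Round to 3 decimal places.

At P_x = 24.16 and P_y = 14.68: Q_x = 1917.163.
∂Q_x/∂P_y = 1.32P_x = 1.32(24.16) = 31.8912.
ε = (∂Q_x/∂P_y)(P_y/Q_x) = 31.8912 × (14.68/1917.163) ≈ 0.244.
ε > 0: substitutes.

0.244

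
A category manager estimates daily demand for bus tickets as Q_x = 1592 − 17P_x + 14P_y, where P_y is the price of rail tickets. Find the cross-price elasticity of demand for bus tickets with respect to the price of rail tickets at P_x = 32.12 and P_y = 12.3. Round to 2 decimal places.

0.14

At P_x = 32.12 and P_y = 12.3: Q_x = 1218.16.
∂Q_x/∂P_y = 14.
ε = (∂Q_x/∂P_y)(P_y/Q_x) = 14 × (12.3/1218.16) ≈ 0.14.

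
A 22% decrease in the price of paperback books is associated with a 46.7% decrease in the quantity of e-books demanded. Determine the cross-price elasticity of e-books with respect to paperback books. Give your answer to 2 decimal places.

ε = (%ΔQ of e-books) / (%ΔP of paperback books) = (-46.7%) / (-22%) ≈ 2.12.

2.12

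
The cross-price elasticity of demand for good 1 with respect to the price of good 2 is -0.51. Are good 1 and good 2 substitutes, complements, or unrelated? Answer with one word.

complements

ε = -0.51 < 0, so a higher price of good 2 lowers demand for good 1: complements.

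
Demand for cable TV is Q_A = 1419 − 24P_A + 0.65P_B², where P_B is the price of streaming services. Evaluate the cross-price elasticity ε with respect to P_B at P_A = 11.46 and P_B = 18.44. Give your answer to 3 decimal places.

At P_A = 11.46 and P_B = 18.44: Q_A = 1364.982.
∂Q_A/∂P_B = 1.3P_B = 1.3(18.44) = 23.9720.
ε = (∂Q_A/∂P_B)(P_B/Q_A) = 23.9720 × (18.44/1364.982) ≈ 0.324.

0.324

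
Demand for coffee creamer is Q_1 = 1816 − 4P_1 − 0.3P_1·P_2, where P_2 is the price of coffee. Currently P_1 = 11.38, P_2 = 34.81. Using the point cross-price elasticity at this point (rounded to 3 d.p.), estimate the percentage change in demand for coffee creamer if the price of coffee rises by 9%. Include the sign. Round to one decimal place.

At P_1 = 11.38, P_2 = 34.81: Q_1 = 1651.639.
∂Q_1/∂P_2 = -0.3P_1 = -3.4140.
ε = (∂Q_1/∂P_2)(P_2/Q_1) = -3.4140 × 34.81/1651.639 ≈ -0.072.
%ΔQ_1 ≈ ε × %ΔP_2 = -0.072 × (9%) = -0.6%.

-0.6%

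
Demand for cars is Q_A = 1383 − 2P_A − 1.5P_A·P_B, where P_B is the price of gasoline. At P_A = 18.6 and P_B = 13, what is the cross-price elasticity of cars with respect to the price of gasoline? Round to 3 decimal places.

-0.369

At P_A = 18.6 and P_B = 13: Q_A = 983.1.
∂Q_A/∂P_B = -1.5P_A = -1.5(18.6) = -27.9000.
ε = (∂Q_A/∂P_B)(P_B/Q_A) = -27.9000 × (13/983.1) ≈ -0.369.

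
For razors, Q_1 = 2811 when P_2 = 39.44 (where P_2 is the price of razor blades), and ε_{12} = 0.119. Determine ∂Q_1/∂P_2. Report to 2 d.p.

ε = (∂Q_1/∂P_2)·(P_2/Q_1) ⇒ ∂Q_1/∂P_2 = ε·Q_1/P_2 = 0.119 × 2811/39.44 ≈ 8.48.

8.48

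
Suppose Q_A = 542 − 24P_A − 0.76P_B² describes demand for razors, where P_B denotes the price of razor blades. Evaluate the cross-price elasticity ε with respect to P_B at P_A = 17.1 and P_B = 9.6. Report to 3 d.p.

At P_A = 17.1 and P_B = 9.6: Q_A = 61.558.
∂Q_A/∂P_B = -1.52P_B = -1.52(9.6) = -14.5920.
ε = (∂Q_A/∂P_B)(P_B/Q_A) = -14.5920 × (9.6/61.558) ≈ -2.276.
ε < 0: complements.

-2.276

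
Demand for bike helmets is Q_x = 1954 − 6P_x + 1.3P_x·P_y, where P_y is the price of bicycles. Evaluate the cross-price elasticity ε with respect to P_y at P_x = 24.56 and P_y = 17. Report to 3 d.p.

At P_x = 24.56 and P_y = 17: Q_x = 2349.416.
∂Q_x/∂P_y = 1.3P_x = 1.3(24.56) = 31.9280.
ε = (∂Q_x/∂P_y)(P_y/Q_x) = 31.9280 × (17/2349.416) ≈ 0.231.

0.231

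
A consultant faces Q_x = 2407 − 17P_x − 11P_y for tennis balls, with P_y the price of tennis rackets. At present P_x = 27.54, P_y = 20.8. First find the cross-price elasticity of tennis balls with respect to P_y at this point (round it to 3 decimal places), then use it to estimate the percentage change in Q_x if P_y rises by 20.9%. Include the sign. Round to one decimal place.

-2.8%

At P_x = 27.54, P_y = 20.8: Q_x = 1710.02.
∂Q_x/∂P_y = -11.
ε = (∂Q_x/∂P_y)(P_y/Q_x) = -11.0000 × 20.8/1710.02 ≈ -0.134.
%ΔQ_x ≈ ε × %ΔP_y = -0.134 × (20.9%) = -2.8%.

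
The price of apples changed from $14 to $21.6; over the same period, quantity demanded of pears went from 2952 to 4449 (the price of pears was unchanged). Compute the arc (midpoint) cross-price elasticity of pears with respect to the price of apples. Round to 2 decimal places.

0.95

ΔQ_A = 4449 − 2952 = 1497; ΔP_B = 21.6 − 14 = 7.6.
Midpoints: Q̄_A = 3700.5, P̄_B = 17.80.
ε = (ΔQ_A/Q̄_A)/(ΔP_B/P̄_B) = (1497/3700.5)/(7.6/17.80) ≈ 0.95.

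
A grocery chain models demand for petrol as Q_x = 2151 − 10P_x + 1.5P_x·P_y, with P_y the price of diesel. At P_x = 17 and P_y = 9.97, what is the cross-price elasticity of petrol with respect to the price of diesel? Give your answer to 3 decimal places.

At P_x = 17 and P_y = 9.97: Q_x = 2235.235.
∂Q_x/∂P_y = 1.5P_x = 1.5(17) = 25.5000.
ε = (∂Q_x/∂P_y)(P_y/Q_x) = 25.5000 × (9.97/2235.235) ≈ 0.114.
ε > 0: substitutes.

0.114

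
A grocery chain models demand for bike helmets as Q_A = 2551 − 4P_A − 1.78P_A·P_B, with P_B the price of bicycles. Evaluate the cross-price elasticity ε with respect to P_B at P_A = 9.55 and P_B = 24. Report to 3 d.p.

-0.194

At P_A = 9.55 and P_B = 24: Q_A = 2104.824.
∂Q_A/∂P_B = -1.78P_A = -1.78(9.55) = -16.9990.
ε = (∂Q_A/∂P_B)(P_B/Q_A) = -16.9990 × (24/2104.824) ≈ -0.194.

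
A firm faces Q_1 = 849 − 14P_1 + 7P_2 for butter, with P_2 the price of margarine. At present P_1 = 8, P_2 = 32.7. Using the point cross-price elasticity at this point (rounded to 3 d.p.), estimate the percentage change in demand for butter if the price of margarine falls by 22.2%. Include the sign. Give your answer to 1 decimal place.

-5.3%

At P_1 = 8, P_2 = 32.7: Q_1 = 965.9.
∂Q_1/∂P_2 = 7.
ε = (∂Q_1/∂P_2)(P_2/Q_1) = 7.0000 × 32.7/965.9 ≈ 0.237.
%ΔQ_1 ≈ ε × %ΔP_2 = 0.237 × (-22.2%) = -5.3%.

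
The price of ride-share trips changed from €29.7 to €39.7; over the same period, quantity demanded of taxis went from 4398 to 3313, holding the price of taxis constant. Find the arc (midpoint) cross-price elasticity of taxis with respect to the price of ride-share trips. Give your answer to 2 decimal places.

-0.98

ΔQ_A = 3313 − 4398 = -1085; ΔP_B = 39.7 − 29.7 = 10.
Midpoints: Q̄_A = 3855.5, P̄_B = 34.70.
ε = (ΔQ_A/Q̄_A)/(ΔP_B/P̄_B) = (-1085/3855.5)/(10/34.70) ≈ -0.98.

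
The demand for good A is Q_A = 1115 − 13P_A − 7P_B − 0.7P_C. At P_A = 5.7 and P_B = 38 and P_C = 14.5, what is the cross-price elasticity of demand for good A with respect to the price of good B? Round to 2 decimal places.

-0.35

At P_A = 5.7 and P_B = 38 and P_C = 14.5: Q_A = 764.75.
∂Q_A/∂P_B = -7.
ε = (∂Q_A/∂P_B)(P_B/Q_A) = -7 × (38/764.75) ≈ -0.35.
Since ε < 0, good A and good B are complements.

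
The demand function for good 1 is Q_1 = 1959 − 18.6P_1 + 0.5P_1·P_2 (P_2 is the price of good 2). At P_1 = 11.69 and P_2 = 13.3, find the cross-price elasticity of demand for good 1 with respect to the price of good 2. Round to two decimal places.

At P_1 = 11.69 and P_2 = 13.3: Q_1 = 1819.304.
∂Q_1/∂P_2 = 0.5P_1 = 0.5(11.69) = 5.8450.
ε = (∂Q_1/∂P_2)(P_2/Q_1) = 5.8450 × (13.3/1819.304) ≈ 0.04.
ε > 0: substitutes.

0.04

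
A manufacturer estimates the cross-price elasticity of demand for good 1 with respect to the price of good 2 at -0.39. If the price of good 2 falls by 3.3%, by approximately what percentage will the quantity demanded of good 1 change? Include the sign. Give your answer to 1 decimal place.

1.3%

%ΔQ ≈ ε × %ΔP of good 2 = -0.39 × (-3.3%) = 1.3%.
Demand for good 1 rises by about 1.3%.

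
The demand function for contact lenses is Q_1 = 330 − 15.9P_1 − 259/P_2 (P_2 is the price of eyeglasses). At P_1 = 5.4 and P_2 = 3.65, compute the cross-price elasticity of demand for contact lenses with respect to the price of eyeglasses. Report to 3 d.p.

0.410

At P_1 = 5.4 and P_2 = 3.65: Q_1 = 173.181.
∂Q_1/∂P_2 = 259/P_2² = 19.4408.
ε = (∂Q_1/∂P_2)(P_2/Q_1) = 19.4408 × (3.65/173.181) ≈ 0.410.
ε > 0: substitutes.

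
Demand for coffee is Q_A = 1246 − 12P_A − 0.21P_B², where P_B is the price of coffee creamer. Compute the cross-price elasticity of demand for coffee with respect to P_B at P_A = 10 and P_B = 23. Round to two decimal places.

At P_A = 10 and P_B = 23: Q_A = 1014.91.
∂Q_A/∂P_B = -0.42P_B = -0.42(23) = -9.6600.
ε = (∂Q_A/∂P_B)(P_B/Q_A) = -9.6600 × (23/1014.91) ≈ -0.22.
ε < 0: complements.

-0.22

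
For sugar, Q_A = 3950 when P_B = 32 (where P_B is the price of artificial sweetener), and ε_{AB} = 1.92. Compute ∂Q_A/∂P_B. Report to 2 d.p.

237.00

ε = (∂Q_A/∂P_B)·(P_B/Q_A) ⇒ ∂Q_A/∂P_B = ε·Q_A/P_B = 1.92 × 3950/32 ≈ 237.00.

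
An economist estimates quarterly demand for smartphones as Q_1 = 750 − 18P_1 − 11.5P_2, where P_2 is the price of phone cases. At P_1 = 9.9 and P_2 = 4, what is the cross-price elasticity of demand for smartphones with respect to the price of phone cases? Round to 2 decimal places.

At P_1 = 9.9 and P_2 = 4: Q_1 = 525.8.
∂Q_1/∂P_2 = -11.5.
ε = (∂Q_1/∂P_2)(P_2/Q_1) = -11.5 × (4/525.8) ≈ -0.09.

-0.09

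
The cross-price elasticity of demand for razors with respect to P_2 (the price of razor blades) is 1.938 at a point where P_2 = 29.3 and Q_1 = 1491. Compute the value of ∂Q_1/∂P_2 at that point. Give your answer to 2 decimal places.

ε = (∂Q_1/∂P_2)·(P_2/Q_1) ⇒ ∂Q_1/∂P_2 = ε·Q_1/P_2 = 1.938 × 1491/29.3 ≈ 98.62.

98.62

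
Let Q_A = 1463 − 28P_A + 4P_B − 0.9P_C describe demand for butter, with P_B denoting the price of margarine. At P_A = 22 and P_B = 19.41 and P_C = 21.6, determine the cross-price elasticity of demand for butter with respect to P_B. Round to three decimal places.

0.086

At P_A = 22 and P_B = 19.41 and P_C = 21.6: Q_A = 905.2.
∂Q_A/∂P_B = 4.
ε = (∂Q_A/∂P_B)(P_B/Q_A) = 4 × (19.41/905.2) ≈ 0.086.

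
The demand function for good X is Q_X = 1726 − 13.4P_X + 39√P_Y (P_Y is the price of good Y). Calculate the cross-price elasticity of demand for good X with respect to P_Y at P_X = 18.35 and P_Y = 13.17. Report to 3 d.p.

At P_X = 18.35 and P_Y = 13.17: Q_X = 1621.643.
∂Q_X/∂P_Y = 39/(2√P_Y) = 39/(2√13.17) = 5.3733.
ε = (∂Q_X/∂P_Y)(P_Y/Q_X) = 5.3733 × (13.17/1621.643) ≈ 0.044.

0.044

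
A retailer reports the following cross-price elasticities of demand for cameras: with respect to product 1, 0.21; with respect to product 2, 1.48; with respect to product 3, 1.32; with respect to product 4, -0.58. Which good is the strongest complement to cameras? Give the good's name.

Complements have ε < 0. The most negative value is -0.58 (product 4).

product 4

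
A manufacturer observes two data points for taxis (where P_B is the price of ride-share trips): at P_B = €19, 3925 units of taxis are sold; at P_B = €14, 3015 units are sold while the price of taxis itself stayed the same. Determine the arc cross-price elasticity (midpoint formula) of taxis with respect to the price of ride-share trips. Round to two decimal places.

0.87

ΔQ_A = 3015 − 3925 = -910; ΔP_B = 14 − 19 = -5.
Midpoints: Q̄_A = 3470.0, P̄_B = 16.50.
ε = (ΔQ_A/Q̄_A)/(ΔP_B/P̄_B) = (-910/3470.0)/(-5/16.50) ≈ 0.87.
ε > 0: taxis and ride-share trips are substitutes.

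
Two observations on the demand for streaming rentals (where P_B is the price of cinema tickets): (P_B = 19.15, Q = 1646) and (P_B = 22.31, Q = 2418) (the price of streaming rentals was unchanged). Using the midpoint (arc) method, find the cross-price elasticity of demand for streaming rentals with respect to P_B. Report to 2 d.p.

ΔQ_A = 2418 − 1646 = 772; ΔP_B = 22.31 − 19.15 = 3.16.
Midpoints: Q̄_A = 2032.0, P̄_B = 20.73.
ε = (ΔQ_A/Q̄_A)/(ΔP_B/P̄_B) = (772/2032.0)/(3.16/20.73) ≈ 2.49.

2.49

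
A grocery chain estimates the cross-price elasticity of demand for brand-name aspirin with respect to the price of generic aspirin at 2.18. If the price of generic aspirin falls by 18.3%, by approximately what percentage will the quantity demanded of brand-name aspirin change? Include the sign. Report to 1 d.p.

-39.9%

%ΔQ ≈ ε × %ΔP of generic aspirin = 2.18 × (-18.3%) = -39.9%.
Demand for brand-name aspirin falls by about 39.9%.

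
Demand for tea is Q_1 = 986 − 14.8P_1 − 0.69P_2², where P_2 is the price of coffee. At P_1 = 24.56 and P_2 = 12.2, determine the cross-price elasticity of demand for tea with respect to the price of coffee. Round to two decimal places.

-0.40

At P_1 = 24.56 and P_2 = 12.2: Q_1 = 519.812.
∂Q_1/∂P_2 = -1.38P_2 = -1.38(12.2) = -16.8360.
ε = (∂Q_1/∂P_2)(P_2/Q_1) = -16.8360 × (12.2/519.812) ≈ -0.40.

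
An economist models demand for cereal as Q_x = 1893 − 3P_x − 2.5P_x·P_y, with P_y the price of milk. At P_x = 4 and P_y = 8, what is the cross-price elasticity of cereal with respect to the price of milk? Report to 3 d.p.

At P_x = 4 and P_y = 8: Q_x = 1801.
∂Q_x/∂P_y = -2.5P_x = -2.5(4) = -10.0000.
ε = (∂Q_x/∂P_y)(P_y/Q_x) = -10.0000 × (8/1801) ≈ -0.044.

-0.044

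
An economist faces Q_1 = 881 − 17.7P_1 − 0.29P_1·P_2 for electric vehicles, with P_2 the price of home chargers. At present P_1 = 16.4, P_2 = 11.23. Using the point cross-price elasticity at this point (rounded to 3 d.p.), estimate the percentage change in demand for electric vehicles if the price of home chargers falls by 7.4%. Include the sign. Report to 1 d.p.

0.7%

At P_1 = 16.4, P_2 = 11.23: Q_1 = 537.310.
∂Q_1/∂P_2 = -0.29P_1 = -4.7560.
ε = (∂Q_1/∂P_2)(P_2/Q_1) = -4.7560 × 11.23/537.310 ≈ -0.099.
%ΔQ_1 ≈ ε × %ΔP_2 = -0.099 × (-7.4%) = 0.7%.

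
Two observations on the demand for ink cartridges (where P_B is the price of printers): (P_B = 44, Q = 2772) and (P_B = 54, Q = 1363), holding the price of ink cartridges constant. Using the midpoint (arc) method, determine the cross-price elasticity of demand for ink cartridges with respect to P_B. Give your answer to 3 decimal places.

ΔQ_A = 1363 − 2772 = -1409; ΔP_B = 54 − 44 = 10.
Midpoints: Q̄_A = 2067.5, P̄_B = 49.00.
ε = (ΔQ_A/Q̄_A)/(ΔP_B/P̄_B) = (-1409/2067.5)/(10/49.00) ≈ -3.339.

-3.339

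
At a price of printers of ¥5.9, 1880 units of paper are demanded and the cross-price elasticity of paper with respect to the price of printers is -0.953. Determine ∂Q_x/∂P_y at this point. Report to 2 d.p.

ε = (∂Q_x/∂P_y)·(P_y/Q_x) ⇒ ∂Q_x/∂P_y = ε·Q_x/P_y = -0.953 × 1880/5.9 ≈ -303.67.

-303.67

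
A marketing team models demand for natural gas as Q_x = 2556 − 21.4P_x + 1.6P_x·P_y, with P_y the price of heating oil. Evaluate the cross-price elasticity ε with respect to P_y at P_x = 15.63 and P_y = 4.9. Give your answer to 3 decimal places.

At P_x = 15.63 and P_y = 4.9: Q_x = 2344.057.
∂Q_x/∂P_y = 1.6P_x = 1.6(15.63) = 25.0080.
ε = (∂Q_x/∂P_y)(P_y/Q_x) = 25.0080 × (4.9/2344.057) ≈ 0.052.
ε > 0: substitutes.

0.052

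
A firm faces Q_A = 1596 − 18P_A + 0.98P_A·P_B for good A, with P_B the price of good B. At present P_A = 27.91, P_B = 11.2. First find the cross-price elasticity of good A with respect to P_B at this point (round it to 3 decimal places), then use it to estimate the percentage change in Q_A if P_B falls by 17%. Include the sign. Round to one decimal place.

At P_A = 27.91, P_B = 11.2: Q_A = 1399.960.
∂Q_A/∂P_B = 0.98P_A = 27.3518.
ε = (∂Q_A/∂P_B)(P_B/Q_A) = 27.3518 × 11.2/1399.960 ≈ 0.219.
%ΔQ_A ≈ ε × %ΔP_B = 0.219 × (-17%) = -3.7%.

-3.7%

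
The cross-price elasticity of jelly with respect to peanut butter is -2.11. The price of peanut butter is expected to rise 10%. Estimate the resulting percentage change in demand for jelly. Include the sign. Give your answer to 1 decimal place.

-21.1%

%ΔQ ≈ ε × %ΔP of peanut butter = -2.11 × (10%) = -21.1%.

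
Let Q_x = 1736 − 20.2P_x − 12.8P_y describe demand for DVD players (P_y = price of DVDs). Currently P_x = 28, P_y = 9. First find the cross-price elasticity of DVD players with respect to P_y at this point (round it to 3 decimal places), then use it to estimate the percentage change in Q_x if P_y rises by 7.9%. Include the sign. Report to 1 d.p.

At P_x = 28, P_y = 9: Q_x = 1055.2.
∂Q_x/∂P_y = -12.8.
ε = (∂Q_x/∂P_y)(P_y/Q_x) = -12.8000 × 9/1055.2 ≈ -0.109.
%ΔQ_x ≈ ε × %ΔP_y = -0.109 × (7.9%) = -0.9%.

-0.9%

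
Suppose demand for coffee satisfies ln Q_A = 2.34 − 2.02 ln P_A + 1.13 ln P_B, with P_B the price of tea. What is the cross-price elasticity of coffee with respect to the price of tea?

In a log-linear (constant-elasticity) demand function, the coefficient on ln P_B is the cross-price elasticity.
ε = 1.13. Positive, so coffee and tea are substitutes.

1.13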